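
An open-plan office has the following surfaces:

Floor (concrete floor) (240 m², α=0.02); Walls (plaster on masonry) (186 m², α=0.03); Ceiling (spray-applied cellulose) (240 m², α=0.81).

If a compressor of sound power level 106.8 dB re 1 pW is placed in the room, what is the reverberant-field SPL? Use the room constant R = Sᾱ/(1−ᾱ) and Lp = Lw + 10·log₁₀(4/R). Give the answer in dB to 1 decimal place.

88.1 dB

A = 204.780 sabins; S = 666.0 m².
ᾱ = 0.3075, so room constant R = A/(1−ᾱ) = 295.711 m².
Lp = 106.8 + 10·log₁₀(4/295.711) = 106.8 + (-18.69) = 88.1 dB.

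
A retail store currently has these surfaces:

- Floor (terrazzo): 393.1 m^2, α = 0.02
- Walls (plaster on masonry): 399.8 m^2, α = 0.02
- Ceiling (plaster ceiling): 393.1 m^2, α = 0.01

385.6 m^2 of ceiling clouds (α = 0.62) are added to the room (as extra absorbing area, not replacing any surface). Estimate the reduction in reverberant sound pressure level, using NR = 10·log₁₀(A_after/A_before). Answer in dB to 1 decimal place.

Equivalent absorption area: A_before = 393.1×0.02 + 399.8×0.02 + 393.1×0.01 = 19.789 m^2.
Added absorption = 385.6 × 0.62 = 239.072 sabins.
A_after = 19.789 + 239.072 = 258.861 sabins.
Reduction = 10 log₁₀(A_after/A_before) = 10 log₁₀(13.0811) = 11.2 dB.

11.2 dB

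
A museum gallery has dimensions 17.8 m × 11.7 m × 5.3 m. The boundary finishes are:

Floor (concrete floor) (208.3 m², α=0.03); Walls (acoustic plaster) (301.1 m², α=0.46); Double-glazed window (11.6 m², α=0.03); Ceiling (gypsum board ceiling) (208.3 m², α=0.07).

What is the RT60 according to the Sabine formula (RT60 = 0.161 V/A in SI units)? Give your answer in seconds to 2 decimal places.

Summing Sᵢαᵢ: 6.249 + 138.506 + 0.348 + 14.581 → A = 159.684 sabins.
V = 17.8·11.7·5.3 = 1103.778 m³.
T = 0.161 V/A = 0.161·1103.778/159.684 = 1.11 s.

1.11 s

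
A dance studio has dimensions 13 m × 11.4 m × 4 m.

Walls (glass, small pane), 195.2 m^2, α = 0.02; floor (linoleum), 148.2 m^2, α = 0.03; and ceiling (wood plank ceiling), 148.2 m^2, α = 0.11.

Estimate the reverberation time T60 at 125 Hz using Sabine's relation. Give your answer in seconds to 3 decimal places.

Summing Sᵢαᵢ: 3.904 + 4.446 + 16.302 → A = 24.652 sabins.
Volume V = 13 × 11.4 × 4 = 592.8 m³.
T = 0.161 V/A = 0.161·592.8/24.652 = 3.872 s.

3.872 sec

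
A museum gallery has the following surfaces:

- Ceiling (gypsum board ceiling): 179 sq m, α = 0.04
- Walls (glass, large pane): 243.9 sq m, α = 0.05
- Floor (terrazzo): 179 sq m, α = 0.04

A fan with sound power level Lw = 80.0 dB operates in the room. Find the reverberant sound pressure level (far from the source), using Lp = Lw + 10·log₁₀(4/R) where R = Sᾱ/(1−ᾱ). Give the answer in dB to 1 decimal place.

71.6 dB

Σ(Sᵢαᵢ) = 179·0.04 + 243.9·0.05 + 179·0.04 = 26.515; total area S = 601.9 sq m.
ᾱ = 0.0441, so room constant R = A/(1−ᾱ) = 27.738 sq m.
Lp = 80.0 + 10·log₁₀(4/27.738) = 80.0 + (-8.41) = 71.6 dB.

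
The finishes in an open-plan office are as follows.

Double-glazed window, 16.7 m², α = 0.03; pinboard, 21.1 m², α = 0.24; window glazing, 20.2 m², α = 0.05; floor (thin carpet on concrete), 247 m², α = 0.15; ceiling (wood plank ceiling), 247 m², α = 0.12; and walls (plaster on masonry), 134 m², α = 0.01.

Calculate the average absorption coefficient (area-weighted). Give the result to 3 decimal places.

0.109

Total surface area S = 686.0 m².
A = 16.7×0.03 + 21.1×0.24 + 20.2×0.05 + 247×0.15 + 247×0.12 + 134×0.01 = 74.605 sabins.
ᾱ = 74.605 / 686.0 = 0.109.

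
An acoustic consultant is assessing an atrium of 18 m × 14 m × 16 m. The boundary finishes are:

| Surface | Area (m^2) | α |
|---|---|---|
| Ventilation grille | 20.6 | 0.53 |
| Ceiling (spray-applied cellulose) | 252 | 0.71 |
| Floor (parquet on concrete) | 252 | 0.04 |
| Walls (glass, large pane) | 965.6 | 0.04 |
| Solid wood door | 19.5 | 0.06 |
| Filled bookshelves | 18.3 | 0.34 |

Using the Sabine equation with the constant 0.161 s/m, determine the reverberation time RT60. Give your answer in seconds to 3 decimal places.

A = Σ Sᵢαᵢ = 20.6×0.53 + 252×0.71 + 252×0.04 + 965.6×0.04 + 19.5×0.06 + 18.3×0.34 = 245.934 sabins.
Room volume: 4032 m³.
Sabine: RT60 = 0.161 × 4032 / 245.934 = 2.640 s.

2.640 s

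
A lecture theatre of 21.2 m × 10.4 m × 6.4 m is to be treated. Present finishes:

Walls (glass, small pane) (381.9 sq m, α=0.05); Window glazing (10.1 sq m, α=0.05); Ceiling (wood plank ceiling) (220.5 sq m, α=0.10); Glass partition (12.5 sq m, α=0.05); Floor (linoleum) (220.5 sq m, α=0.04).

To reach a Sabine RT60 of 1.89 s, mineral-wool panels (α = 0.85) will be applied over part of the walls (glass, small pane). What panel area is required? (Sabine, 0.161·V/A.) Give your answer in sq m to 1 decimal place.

86.4

Equivalent absorption area: A₁ = 381.9·0.05 + 10.1·0.05 + 220.5·0.10 + 12.5·0.05 + 220.5·0.04 = 51.095 sq m.
Required A₂ = 0.161·1411.072/1.89 = 120.202 sabins.
Absorption to add: 120.202 − 51.095 = 69.107 sabins.
Net gain per sq m: Δα = 0.85 − 0.05 = 0.80.
Panel area = 69.107 / 0.80 = 86.4 sq m.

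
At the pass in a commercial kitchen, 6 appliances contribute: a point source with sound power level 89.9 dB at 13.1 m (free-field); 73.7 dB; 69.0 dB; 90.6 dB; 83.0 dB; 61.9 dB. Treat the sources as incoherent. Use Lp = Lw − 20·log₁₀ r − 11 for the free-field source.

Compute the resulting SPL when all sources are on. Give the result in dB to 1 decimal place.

91.4 dB

Source at 13.1 m: Lp = 89.9 − 20·log₁₀(13.1) − 11 = 56.6 dB.
Σ 10^(Lᵢ/10) = 1.381e+09.
L_total = 10·log₁₀(1.381e+09) = 91.4 dB.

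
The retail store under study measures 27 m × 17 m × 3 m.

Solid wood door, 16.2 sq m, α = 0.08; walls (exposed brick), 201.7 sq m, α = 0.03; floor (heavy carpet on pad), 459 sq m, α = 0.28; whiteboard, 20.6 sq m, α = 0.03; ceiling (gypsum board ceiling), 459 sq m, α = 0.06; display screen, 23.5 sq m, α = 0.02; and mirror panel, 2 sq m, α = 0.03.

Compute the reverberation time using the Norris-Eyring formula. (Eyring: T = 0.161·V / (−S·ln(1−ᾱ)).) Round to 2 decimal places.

S = Σ Sᵢ = 1182.0 sq m.
Σ(Sᵢαᵢ) = 16.2×0.08 + 201.7×0.03 + 459×0.28 + 20.6×0.03 + 459×0.06 + 23.5×0.02 + 2×0.03 = 164.555.
Mean coefficient ᾱ = A/S = 0.1392.
Eyring denominator: −S ln(1−ᾱ) = 177.174.
V = 27 × 17 × 3 = 1377 m³.
RT60 = 0.161 × 1377 / 177.174 = 1.25 s.

1.25 s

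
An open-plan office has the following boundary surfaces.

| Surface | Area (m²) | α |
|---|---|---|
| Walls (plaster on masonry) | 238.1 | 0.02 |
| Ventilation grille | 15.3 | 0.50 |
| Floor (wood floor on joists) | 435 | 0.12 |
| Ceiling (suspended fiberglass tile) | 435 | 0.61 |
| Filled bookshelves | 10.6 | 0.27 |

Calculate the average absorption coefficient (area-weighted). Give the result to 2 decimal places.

S = Σ Sᵢ = 238.1 + 15.3 + 435 + 435 + 10.6 = 1134.0 m².
Σ(Sᵢαᵢ) = 238.1·0.02 + 15.3·0.50 + 435·0.12 + 435·0.61 + 10.6·0.27 = 332.824.
ᾱ = A/S = 0.29.

0.29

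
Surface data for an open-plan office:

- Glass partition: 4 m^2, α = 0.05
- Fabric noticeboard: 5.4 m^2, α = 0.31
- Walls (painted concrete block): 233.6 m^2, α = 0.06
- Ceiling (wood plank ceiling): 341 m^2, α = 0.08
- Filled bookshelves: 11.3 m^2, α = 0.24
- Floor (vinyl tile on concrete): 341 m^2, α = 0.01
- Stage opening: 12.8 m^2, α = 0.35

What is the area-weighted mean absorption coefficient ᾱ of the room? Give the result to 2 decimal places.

S = Σ Sᵢ = 4 + 5.4 + 233.6 + 341 + 11.3 + 341 + 12.8 = 949.1 m^2.
Σ(Sᵢαᵢ) = 4×0.05 + 5.4×0.31 + 233.6×0.06 + 341×0.08 + 11.3×0.24 + 341×0.01 + 12.8×0.35 = 53.772.
ᾱ = 53.772 / 949.1 = 0.06.

0.06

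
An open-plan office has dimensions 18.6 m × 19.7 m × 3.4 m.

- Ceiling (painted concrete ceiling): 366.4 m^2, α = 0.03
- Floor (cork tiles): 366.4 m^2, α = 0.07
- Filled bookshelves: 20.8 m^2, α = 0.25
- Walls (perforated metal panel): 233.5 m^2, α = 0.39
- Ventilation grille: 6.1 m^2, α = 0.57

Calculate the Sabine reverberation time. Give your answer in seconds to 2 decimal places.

1.47 s

Equivalent absorption area: A = 366.4*0.03 + 366.4*0.07 + 20.8*0.25 + 233.5*0.39 + 6.1*0.57 = 136.382 m^2.
V = 18.6·19.7·3.4 = 1245.828 m³.
Sabine: RT60 = 0.161 × 1245.828 / 136.382 = 1.47 s.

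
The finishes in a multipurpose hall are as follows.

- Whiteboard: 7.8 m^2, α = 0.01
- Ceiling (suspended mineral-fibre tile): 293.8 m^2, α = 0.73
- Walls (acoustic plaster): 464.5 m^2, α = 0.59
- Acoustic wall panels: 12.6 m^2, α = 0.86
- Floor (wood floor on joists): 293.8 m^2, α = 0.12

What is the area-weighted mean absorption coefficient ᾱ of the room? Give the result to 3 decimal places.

S = Σ Sᵢ = 7.8 + 293.8 + 464.5 + 12.6 + 293.8 = 1072.5 m^2.
A = 7.8·0.01 + 293.8·0.73 + 464.5·0.59 + 12.6·0.86 + 293.8·0.12 = 534.699 sabins.
ᾱ = 534.699 / 1072.5 = 0.499.

0.499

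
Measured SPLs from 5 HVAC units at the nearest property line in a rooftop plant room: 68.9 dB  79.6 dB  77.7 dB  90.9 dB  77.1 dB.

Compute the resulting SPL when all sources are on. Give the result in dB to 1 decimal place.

Converting to relative power and adding: 10^(68.9/10) + 10^(79.6/10) + 10^(77.7/10) + 10^(90.9/10) + 10^(77.1/10) = 1.439e+09.
Combined level = 10 log₁₀(1.439e+09) = 91.6 dB.

91.6 dB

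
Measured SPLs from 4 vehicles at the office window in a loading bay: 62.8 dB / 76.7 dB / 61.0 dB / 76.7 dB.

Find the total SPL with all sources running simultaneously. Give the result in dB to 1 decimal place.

Sum in the linear (power) domain: Σ 10^(Lᵢ/10) = 10^(62.8/10) + 10^(76.7/10) + 10^(61.0/10) + 10^(76.7/10) = 9.671e+07.
L_total = 10·log₁₀(9.671e+07) = 79.9 dB.

79.9 dB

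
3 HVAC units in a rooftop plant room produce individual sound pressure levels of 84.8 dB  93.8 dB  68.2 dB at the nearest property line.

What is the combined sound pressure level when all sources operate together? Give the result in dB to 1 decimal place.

Σ 10^(Lᵢ/10) = 2.707e+09.
L_total = 10·log₁₀(2.707e+09) = 94.3 dB.

94.3 dB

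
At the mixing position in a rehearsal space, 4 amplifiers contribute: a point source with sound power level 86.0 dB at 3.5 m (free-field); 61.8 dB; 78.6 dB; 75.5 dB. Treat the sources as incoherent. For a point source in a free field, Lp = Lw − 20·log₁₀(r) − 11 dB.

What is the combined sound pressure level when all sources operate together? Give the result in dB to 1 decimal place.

80.5 dB

Source at 3.5 m: Lp = 86.0 − 20·log₁₀(3.5) − 11 = 64.1 dB.
Converting to relative power and adding: 10^(64.1/10) + 10^(61.8/10) + 10^(78.6/10) + 10^(75.5/10) = 1.12e+08.
Back to dB: 10·log₁₀ Σ = 80.5 dB.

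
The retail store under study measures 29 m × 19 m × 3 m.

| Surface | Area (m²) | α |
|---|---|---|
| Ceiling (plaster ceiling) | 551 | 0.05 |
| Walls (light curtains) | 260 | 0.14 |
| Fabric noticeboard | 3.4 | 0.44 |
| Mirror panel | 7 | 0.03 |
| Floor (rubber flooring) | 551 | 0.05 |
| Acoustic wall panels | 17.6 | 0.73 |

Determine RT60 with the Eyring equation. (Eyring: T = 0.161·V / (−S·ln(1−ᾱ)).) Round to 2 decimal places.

2.41 seconds

S = Σ Sᵢ = 1390.0 m².
Absorption A = 551×0.05 + 260×0.14 + 3.4×0.44 + 7×0.03 + 551×0.05 + 17.6×0.73 = 106.054 sabins.
ᾱ = 106.054 / 1390.0 = 0.0763.
Eyring denominator: −S ln(1−ᾱ) = 110.321.
V = 29 × 19 × 3 = 1653 m³.
T = 0.161·V/[−S·ln(1−ᾱ)] = 0.161·1653/110.321 = 2.41 s.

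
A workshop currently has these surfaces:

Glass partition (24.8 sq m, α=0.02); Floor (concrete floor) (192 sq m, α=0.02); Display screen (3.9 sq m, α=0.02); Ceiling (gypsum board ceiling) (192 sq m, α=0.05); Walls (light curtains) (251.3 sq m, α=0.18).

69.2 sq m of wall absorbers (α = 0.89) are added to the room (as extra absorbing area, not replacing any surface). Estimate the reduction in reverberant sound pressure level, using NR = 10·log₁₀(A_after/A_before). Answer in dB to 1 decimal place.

A_before = Σ Sᵢαᵢ = 24.8·0.02 + 192·0.02 + 3.9·0.02 + 192·0.05 + 251.3·0.18 = 59.248 sabins.
Added absorption = 69.2 × 0.89 = 61.588 sabins.
A_after = 59.248 + 61.588 = 120.836 sabins.
NR = 10·log₁₀(120.836/59.248) = 3.1 dB.

3.1 dB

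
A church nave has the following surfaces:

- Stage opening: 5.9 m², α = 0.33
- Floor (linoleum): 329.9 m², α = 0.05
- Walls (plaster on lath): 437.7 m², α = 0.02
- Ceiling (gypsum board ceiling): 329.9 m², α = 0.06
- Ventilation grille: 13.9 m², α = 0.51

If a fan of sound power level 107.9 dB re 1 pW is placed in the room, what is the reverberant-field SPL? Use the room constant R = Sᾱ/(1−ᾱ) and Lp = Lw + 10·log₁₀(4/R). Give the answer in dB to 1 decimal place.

Σ(Sᵢαᵢ) = 5.9×0.33 + 329.9×0.05 + 437.7×0.02 + 329.9×0.06 + 13.9×0.51 = 54.079; total area S = 1117.3 m².
ᾱ = 54.079/1117.3 = 0.0484; R = Sᾱ/(1−ᾱ) = 54.079/(1−0.0484) = 56.830 m².
Lp = Lw + 10 log₁₀(4/R) = 107.9 -11.53 = 96.4 dB.

96.4 dB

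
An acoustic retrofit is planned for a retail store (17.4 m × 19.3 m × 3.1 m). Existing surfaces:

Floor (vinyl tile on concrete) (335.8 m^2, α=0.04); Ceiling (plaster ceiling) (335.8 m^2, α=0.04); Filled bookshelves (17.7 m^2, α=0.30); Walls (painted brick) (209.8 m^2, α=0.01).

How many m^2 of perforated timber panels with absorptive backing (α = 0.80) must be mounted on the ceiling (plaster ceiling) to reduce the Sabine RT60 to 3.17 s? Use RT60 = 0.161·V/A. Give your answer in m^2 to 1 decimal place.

Total absorption A₁ = 335.8×0.04 + 335.8×0.04 + 17.7×0.30 + 209.8×0.01
  = 13.432 + 13.432 + 5.310 + 2.098 = 34.272 m^2 sabins.
V = 1041.042 m³. Target absorption A₂ = 0.161 × 1041.042 / 3.17 = 52.873 sabins.
ΔA needed = 52.873 − 34.272 = 18.601 sabins.
Each m^2 of panel replacing the ceiling (plaster ceiling) adds (0.80 − 0.04) = 0.76 sabins.
Area = ΔA/Δα = 18.601/0.76 = 24.5 m^2.

24.5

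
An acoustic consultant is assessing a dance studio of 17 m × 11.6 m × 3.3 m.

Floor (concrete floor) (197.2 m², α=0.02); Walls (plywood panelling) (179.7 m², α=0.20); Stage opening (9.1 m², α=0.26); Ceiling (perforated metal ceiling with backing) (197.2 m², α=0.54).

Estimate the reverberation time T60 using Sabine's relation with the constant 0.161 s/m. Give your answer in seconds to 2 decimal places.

Summing Sᵢαᵢ: 3.944 + 35.940 + 2.366 + 106.488 → A = 148.738 sabins.
V = 17·11.6·3.3 = 650.76 m³.
RT60 = 0.161 · V / A = 0.161 × 650.76 / 148.738 = 0.70 s.

0.70 s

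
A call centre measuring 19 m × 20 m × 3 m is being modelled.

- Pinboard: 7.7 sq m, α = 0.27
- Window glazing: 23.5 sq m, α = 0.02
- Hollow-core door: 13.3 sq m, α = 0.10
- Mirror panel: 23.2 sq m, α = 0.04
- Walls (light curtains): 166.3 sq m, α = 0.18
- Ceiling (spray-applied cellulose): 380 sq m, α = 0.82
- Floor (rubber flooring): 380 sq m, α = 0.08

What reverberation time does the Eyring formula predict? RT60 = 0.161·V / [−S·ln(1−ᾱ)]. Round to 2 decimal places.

0.39 s

S = Σ Sᵢ = 994.0 sq m.
Absorption A = 7.7·0.27 + 23.5·0.02 + 13.3·0.10 + 23.2·0.04 + 166.3·0.18 + 380·0.82 + 380·0.08 = 376.741 sabins.
Mean coefficient ᾱ = A/S = 0.3790.
Eyring denominator: −S ln(1−ᾱ) = 473.566.
V = 19 × 20 × 3 = 1140 m³.
RT60 = 0.161 × 1140 / 473.566 = 0.39 s.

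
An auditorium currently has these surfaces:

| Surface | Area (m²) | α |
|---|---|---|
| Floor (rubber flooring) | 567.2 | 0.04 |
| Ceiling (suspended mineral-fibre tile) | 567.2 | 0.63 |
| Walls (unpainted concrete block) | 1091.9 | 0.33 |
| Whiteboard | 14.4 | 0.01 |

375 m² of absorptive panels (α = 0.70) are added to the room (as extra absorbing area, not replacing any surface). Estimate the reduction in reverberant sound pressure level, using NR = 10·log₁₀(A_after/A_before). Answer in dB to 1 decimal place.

Total absorption A_before = 567.2*0.04 + 567.2*0.63 + 1091.9*0.33 + 14.4*0.01
  = 22.688 + 357.336 + 360.327 + 0.144 = 740.495 m² sabins.
Treatment contributes 375·0.70 = 262.500 sabins.
New total A_after = 1002.995 sabins.
NR = 10·log₁₀(1002.995/740.495) = 1.3 dB.

1.3 dB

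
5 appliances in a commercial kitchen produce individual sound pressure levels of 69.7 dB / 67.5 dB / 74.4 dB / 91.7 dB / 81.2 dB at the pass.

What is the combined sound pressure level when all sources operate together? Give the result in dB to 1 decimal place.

Σ 10^(Lᵢ/10) = 1.653e+09.
Back to dB: 10·log₁₀ Σ = 92.2 dB.

92.2 dB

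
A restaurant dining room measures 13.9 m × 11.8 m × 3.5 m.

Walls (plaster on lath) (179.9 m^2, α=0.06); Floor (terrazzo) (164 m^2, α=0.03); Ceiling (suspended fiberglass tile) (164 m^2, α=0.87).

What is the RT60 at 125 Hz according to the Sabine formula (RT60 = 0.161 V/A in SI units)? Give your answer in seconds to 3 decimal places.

0.584 s

Summing Sᵢαᵢ: 10.794 + 4.920 + 142.680 → A = 158.394 sabins.
Room volume: 574.07 m³.
T = 0.161 V/A = 0.161·574.07/158.394 = 0.584 s.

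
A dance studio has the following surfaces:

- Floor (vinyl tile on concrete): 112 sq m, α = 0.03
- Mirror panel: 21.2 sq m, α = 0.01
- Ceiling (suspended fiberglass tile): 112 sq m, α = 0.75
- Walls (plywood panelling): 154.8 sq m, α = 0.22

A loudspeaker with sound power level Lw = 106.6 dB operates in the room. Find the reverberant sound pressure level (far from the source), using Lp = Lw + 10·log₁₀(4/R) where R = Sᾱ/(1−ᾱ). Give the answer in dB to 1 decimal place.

Σ(Sᵢαᵢ) = 112×0.03 + 21.2×0.01 + 112×0.75 + 154.8×0.22 = 121.628; total area S = 400.0 sq m.
ᾱ = 121.628/400.0 = 0.3041; R = Sᾱ/(1−ᾱ) = 121.628/(1−0.3041) = 174.778 sq m.
Lp = 106.6 + 10·log₁₀(4/174.778) = 106.6 + (-16.40) = 90.2 dB.

90.2 dB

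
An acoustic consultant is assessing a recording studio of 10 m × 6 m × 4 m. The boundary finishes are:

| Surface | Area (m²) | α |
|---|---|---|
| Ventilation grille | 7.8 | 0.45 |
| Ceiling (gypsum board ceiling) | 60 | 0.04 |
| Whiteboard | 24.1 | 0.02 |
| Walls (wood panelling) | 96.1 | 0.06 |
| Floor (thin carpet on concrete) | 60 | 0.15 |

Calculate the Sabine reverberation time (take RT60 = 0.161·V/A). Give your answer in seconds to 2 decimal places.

1.83 s

Equivalent absorption area: A = 7.8×0.45 + 60×0.04 + 24.1×0.02 + 96.1×0.06 + 60×0.15 = 21.158 m².
Volume V = 10 × 6 × 4 = 240 m³.
T = 0.161 V/A = 0.161·240/21.158 = 1.83 s.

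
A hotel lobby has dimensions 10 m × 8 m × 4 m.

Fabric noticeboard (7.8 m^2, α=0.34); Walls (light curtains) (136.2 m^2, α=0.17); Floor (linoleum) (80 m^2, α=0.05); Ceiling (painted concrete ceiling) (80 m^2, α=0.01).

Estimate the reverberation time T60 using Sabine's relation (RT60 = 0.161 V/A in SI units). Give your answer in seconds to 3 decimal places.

1.683 seconds

Total absorption A = 7.8*0.34 + 136.2*0.17 + 80*0.05 + 80*0.01
  = 2.652 + 23.154 + 4.000 + 0.800 = 30.606 m^2 sabins.
Room volume: 320 m³.
RT60 = 0.161 · V / A = 0.161 × 320 / 30.606 = 1.683 s.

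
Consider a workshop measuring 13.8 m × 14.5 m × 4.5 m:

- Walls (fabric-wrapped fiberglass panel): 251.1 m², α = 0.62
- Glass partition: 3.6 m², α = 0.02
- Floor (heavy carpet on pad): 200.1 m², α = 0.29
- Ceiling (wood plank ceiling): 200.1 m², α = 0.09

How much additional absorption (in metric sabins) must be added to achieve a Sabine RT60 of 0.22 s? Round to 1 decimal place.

427.2 sabins

Equivalent absorption area: A₁ = 251.1*0.62 + 3.6*0.02 + 200.1*0.29 + 200.1*0.09 = 231.792 m².
Target A₂ = 0.161·900.45/0.22 = 658.966 sabins (V = 900.45 m³).
Additional absorption ΔA = 658.966 − 231.792 = 427.2 sabins.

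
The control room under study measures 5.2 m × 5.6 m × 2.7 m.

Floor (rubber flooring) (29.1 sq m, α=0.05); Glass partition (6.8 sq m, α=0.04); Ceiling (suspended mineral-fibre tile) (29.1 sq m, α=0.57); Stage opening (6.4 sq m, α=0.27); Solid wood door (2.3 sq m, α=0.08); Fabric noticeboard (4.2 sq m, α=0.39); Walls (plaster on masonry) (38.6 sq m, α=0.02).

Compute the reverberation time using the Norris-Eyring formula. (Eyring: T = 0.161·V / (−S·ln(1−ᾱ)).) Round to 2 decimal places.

0.50 s

Total surface area S = 29.1 + 6.8 + 29.1 + 6.4 + 2.3 + 4.2 + 38.6 = 116.5 sq m.
Absorption A = 29.1×0.05 + 6.8×0.04 + 29.1×0.57 + 6.4×0.27 + 2.3×0.08 + 4.2×0.39 + 38.6×0.02 = 22.636 sabins.
Mean coefficient ᾱ = A/S = 0.1943.
−S·ln(1−ᾱ) = −116.5 × ln(1 − 0.1943) = 25.169.
V = 5.2 × 5.6 × 2.7 = 78.624 m³.
T = 0.161·V/[−S·ln(1−ᾱ)] = 0.161·78.624/25.169 = 0.50 s.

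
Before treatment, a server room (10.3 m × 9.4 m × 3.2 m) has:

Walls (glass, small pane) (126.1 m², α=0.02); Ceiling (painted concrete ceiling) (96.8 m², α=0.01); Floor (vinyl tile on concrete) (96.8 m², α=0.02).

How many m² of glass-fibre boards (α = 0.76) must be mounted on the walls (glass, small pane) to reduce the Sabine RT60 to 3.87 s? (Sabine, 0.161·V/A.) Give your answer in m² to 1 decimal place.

A₁ = Σ Sᵢαᵢ = 126.1×0.02 + 96.8×0.01 + 96.8×0.02 = 5.426 sabins.
Required A₂ = 0.161·309.824/3.87 = 12.889 sabins.
Absorption to add: 12.889 − 5.426 = 7.463 sabins.
Net gain per m²: Δα = 0.76 − 0.02 = 0.74.
Panel area = 7.463 / 0.74 = 10.1 m².

10.1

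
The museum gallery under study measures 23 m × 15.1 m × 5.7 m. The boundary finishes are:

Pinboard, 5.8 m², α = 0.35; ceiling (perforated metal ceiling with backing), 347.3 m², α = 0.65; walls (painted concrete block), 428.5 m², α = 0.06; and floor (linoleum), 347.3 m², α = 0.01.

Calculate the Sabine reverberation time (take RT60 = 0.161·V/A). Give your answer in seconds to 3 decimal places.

Equivalent absorption area: A = 5.8×0.35 + 347.3×0.65 + 428.5×0.06 + 347.3×0.01 = 256.958 m².
Volume V = 23 × 15.1 × 5.7 = 1979.61 m³.
T = 0.161 V/A = 0.161·1979.61/256.958 = 1.240 s.

1.240 sec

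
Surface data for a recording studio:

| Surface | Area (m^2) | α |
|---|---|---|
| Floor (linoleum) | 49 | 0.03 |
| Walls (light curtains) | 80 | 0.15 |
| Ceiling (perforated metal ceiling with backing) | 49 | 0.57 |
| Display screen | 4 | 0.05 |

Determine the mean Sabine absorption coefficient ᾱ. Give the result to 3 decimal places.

S = Σ Sᵢ = 49 + 80 + 49 + 4 = 182.0 m^2.
Weighted sum Σ Sα = 41.600.
ᾱ = A/S = 0.229.

0.229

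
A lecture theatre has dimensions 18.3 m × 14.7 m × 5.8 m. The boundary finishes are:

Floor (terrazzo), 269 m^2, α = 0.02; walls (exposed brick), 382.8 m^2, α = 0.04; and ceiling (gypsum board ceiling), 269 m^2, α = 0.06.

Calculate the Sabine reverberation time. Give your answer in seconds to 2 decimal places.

Total absorption A = 269*0.02 + 382.8*0.04 + 269*0.06
  = 5.380 + 15.312 + 16.140 = 36.832 m^2 sabins.
Volume V = 18.3 × 14.7 × 5.8 = 1560.258 m³.
Sabine: RT60 = 0.161 × 1560.258 / 36.832 = 6.82 s.

6.82 sec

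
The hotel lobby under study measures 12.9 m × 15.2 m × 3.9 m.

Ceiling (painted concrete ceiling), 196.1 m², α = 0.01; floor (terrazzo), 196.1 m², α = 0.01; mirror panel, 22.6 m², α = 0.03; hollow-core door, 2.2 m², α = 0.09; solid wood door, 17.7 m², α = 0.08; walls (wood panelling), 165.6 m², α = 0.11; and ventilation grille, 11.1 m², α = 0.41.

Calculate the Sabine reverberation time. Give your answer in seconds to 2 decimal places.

Total absorption A = 196.1×0.01 + 196.1×0.01 + 22.6×0.03 + 2.2×0.09 + 17.7×0.08 + 165.6×0.11 + 11.1×0.41
  = 1.961 + 1.961 + 0.678 + 0.198 + 1.416 + 18.216 + 4.551 = 28.981 m² sabins.
Room volume: 764.712 m³.
RT60 = 0.161 · V / A = 0.161 × 764.712 / 28.981 = 4.25 s.

4.25 s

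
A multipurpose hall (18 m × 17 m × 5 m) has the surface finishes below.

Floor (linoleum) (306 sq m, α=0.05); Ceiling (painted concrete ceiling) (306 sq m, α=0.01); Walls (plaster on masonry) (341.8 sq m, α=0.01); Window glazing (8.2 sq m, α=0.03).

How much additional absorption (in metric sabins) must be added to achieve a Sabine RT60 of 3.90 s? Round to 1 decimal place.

41.1 sabins

Summing Sᵢαᵢ: 15.300 + 3.060 + 3.418 + 0.246 → A₁ = 22.024 sabins.
V = 1530 m³. Required absorption A₂ = 0.161 × 1530 / 3.90 = 63.162 sabins.
Shortfall: 63.162 − 22.024 = 41.1 sabins.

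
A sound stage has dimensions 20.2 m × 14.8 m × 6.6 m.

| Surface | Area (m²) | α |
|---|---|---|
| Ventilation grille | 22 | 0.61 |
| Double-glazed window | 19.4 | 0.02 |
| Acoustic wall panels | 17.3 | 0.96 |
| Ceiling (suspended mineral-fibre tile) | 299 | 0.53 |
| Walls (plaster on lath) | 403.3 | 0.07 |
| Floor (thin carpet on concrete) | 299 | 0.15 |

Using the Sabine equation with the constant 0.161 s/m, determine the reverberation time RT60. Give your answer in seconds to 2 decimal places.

1.21 s

A = Σ Sᵢαᵢ = 22*0.61 + 19.4*0.02 + 17.3*0.96 + 299*0.53 + 403.3*0.07 + 299*0.15 = 261.967 sabins.
Volume V = 20.2 × 14.8 × 6.6 = 1973.136 m³.
T = 0.161 V/A = 0.161·1973.136/261.967 = 1.21 s.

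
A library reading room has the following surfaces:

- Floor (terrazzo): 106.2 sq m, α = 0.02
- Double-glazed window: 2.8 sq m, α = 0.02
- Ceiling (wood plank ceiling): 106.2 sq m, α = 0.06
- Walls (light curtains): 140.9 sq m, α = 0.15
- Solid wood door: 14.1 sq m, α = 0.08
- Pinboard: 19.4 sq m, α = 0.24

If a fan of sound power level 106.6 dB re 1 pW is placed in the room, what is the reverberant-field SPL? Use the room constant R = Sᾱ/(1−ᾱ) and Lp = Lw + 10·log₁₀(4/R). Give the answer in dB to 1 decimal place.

96.7 dB

Σ(Sᵢαᵢ) = 106.2·0.02 + 2.8·0.02 + 106.2·0.06 + 140.9·0.15 + 14.1·0.08 + 19.4·0.24 = 35.471; total area S = 389.6 sq m.
ᾱ = 35.471/389.6 = 0.0910; R = Sᾱ/(1−ᾱ) = 35.471/(1−0.0910) = 39.022 sq m.
Lp = 106.6 + 10·log₁₀(4/39.022) = 106.6 + (-9.89) = 96.7 dB.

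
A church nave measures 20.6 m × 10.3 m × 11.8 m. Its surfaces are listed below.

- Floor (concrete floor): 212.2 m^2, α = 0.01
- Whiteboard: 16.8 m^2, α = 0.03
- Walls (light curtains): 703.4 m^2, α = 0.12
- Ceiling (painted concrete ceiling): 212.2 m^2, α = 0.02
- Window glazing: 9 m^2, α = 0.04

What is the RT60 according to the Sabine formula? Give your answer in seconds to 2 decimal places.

4.40 s

A = Σ Sᵢαᵢ = 212.2×0.01 + 16.8×0.03 + 703.4×0.12 + 212.2×0.02 + 9×0.04 = 91.638 sabins.
Volume V = 20.6 × 10.3 × 11.8 = 2503.724 m³.
Sabine: RT60 = 0.161 × 2503.724 / 91.638 = 4.40 s.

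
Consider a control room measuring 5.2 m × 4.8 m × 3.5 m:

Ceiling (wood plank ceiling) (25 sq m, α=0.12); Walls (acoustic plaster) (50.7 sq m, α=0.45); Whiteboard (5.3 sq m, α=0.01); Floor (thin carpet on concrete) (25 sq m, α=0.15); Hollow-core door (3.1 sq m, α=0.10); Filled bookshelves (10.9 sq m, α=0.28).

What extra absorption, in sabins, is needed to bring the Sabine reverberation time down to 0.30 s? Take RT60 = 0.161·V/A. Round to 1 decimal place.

13.9 sabins

A₁ = Σ Sᵢαᵢ = 25×0.12 + 50.7×0.45 + 5.3×0.01 + 25×0.15 + 3.1×0.10 + 10.9×0.28 = 32.980 sabins.
V = 87.36 m³. Required absorption A₂ = 0.161 × 87.36 / 0.30 = 46.883 sabins.
Shortfall: 46.883 − 32.980 = 13.9 sabins.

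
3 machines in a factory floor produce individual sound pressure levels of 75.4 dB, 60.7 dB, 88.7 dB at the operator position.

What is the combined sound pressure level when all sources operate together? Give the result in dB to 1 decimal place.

Σ 10^(Lᵢ/10) = 7.772e+08.
Back to dB: 10·log₁₀ Σ = 88.9 dB.

88.9 dB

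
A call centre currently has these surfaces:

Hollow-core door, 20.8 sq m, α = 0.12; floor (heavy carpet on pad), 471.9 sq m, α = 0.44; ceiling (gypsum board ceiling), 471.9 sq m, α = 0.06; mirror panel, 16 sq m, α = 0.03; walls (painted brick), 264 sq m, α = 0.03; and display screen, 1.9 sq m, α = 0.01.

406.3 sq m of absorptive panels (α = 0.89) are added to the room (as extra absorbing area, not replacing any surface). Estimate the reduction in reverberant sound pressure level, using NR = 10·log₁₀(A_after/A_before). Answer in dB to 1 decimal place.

3.9 dB

Equivalent absorption area: A_before = 20.8*0.12 + 471.9*0.44 + 471.9*0.06 + 16*0.03 + 264*0.03 + 1.9*0.01 = 246.865 sq m.
Added absorption = 406.3 × 0.89 = 361.607 sabins.
New total A_after = 608.472 sabins.
Reduction = 10 log₁₀(A_after/A_before) = 10 log₁₀(2.4648) = 3.9 dB.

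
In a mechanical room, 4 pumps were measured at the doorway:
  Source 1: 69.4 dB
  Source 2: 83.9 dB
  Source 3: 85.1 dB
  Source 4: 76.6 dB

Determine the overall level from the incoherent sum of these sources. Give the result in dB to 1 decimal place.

Sum in the linear (power) domain: Σ 10^(Lᵢ/10) = 10^(69.4/10) + 10^(83.9/10) + 10^(85.1/10) + 10^(76.6/10) = 6.235e+08.
Back to dB: 10·log₁₀ Σ = 87.9 dB.

87.9 dB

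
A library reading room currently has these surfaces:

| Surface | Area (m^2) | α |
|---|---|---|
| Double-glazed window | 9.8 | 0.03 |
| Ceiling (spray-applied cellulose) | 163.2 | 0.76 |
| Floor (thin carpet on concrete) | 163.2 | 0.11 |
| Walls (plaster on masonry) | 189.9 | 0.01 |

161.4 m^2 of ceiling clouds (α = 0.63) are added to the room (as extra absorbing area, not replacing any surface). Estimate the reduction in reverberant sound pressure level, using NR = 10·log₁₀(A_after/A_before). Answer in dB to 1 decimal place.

2.3 dB

Summing Sᵢαᵢ: 0.294 + 124.032 + 17.952 + 1.899 → A_before = 144.177 sabins.
Added absorption = 161.4 × 0.63 = 101.682 sabins.
New total A_after = 245.859 sabins.
NR = 10·log₁₀(245.859/144.177) = 2.3 dB.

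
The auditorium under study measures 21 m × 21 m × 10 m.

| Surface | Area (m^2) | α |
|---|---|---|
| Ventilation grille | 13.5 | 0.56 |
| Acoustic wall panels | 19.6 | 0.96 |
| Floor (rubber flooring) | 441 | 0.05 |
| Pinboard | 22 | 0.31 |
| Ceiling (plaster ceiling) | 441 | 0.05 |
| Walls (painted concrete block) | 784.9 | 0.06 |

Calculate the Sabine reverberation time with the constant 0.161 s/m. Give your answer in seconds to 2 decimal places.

5.71 seconds

Total absorption A = 13.5*0.56 + 19.6*0.96 + 441*0.05 + 22*0.31 + 441*0.05 + 784.9*0.06
  = 7.560 + 18.816 + 22.050 + 6.820 + 22.050 + 47.094 = 124.390 m^2 sabins.
Room volume: 4410 m³.
Sabine: RT60 = 0.161 × 4410 / 124.390 = 5.71 s.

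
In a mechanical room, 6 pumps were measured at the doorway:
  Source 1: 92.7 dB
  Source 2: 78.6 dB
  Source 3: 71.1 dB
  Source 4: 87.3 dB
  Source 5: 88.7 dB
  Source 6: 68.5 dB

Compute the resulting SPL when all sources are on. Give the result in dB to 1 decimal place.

95.1 dB

Sum in the linear (power) domain: Σ 10^(Lᵢ/10) = 10^(92.7/10) + 10^(78.6/10) + 10^(71.1/10) + 10^(87.3/10) + 10^(88.7/10) + 10^(68.5/10) = 3.233e+09.
Combined level = 10 log₁₀(3.233e+09) = 95.1 dB.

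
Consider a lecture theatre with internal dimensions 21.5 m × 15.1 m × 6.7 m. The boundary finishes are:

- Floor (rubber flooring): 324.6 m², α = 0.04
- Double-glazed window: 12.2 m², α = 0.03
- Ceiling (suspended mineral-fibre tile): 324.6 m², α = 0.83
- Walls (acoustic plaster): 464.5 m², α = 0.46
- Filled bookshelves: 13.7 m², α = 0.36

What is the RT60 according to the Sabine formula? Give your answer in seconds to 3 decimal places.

Total absorption A = 324.6×0.04 + 12.2×0.03 + 324.6×0.83 + 464.5×0.46 + 13.7×0.36
  = 12.984 + 0.366 + 269.418 + 213.670 + 4.932 = 501.370 m² sabins.
Volume V = 21.5 × 15.1 × 6.7 = 2175.155 m³.
T = 0.161 V/A = 0.161·2175.155/501.370 = 0.698 s.

0.698 seconds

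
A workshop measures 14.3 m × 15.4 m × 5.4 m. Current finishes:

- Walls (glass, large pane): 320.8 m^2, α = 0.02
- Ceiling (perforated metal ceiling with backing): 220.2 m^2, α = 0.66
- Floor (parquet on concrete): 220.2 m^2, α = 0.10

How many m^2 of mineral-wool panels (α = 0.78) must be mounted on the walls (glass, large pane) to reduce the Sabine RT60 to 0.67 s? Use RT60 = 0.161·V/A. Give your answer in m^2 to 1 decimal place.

Total absorption A₁ = 320.8×0.02 + 220.2×0.66 + 220.2×0.10
  = 6.416 + 145.332 + 22.020 = 173.768 m^2 sabins.
V = 1189.188 m³. Target absorption A₂ = 0.161 × 1189.188 / 0.67 = 285.760 sabins.
ΔA needed = 285.760 − 173.768 = 111.992 sabins.
Each m^2 of panel replacing the walls (glass, large pane) adds (0.78 − 0.02) = 0.76 sabins.
Panel area = 111.992 / 0.76 = 147.4 m^2.

147.4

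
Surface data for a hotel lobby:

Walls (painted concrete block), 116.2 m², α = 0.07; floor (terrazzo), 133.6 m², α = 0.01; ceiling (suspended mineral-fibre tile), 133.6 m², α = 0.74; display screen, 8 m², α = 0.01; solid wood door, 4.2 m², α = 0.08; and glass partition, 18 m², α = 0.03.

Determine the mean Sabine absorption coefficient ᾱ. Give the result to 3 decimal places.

Total surface area S = 413.6 m².
A = 116.2×0.07 + 133.6×0.01 + 133.6×0.74 + 8×0.01 + 4.2×0.08 + 18×0.03 = 109.290 sabins.
ᾱ = 109.290 / 413.6 = 0.264.

0.264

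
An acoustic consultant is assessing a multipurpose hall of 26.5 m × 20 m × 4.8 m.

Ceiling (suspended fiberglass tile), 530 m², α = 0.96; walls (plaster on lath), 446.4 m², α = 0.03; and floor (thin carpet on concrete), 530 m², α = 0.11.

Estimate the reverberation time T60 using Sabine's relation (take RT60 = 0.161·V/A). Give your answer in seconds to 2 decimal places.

0.71 s

Summing Sᵢαᵢ: 508.800 + 13.392 + 58.300 → A = 580.492 sabins.
V = 26.5·20·4.8 = 2544 m³.
RT60 = 0.161 · V / A = 0.161 × 2544 / 580.492 = 0.71 s.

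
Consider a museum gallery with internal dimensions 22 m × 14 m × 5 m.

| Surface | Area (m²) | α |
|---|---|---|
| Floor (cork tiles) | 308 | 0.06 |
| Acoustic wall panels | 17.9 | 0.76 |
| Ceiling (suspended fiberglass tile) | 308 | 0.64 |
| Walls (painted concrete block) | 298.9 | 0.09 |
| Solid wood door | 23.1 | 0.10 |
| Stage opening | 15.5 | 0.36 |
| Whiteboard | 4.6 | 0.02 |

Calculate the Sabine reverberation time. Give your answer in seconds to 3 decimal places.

0.939 s

Summing Sᵢαᵢ: 18.480 + 13.604 + 197.120 + 26.901 + 2.310 + 5.580 + 0.092 → A = 264.087 sabins.
Room volume: 1540 m³.
T = 0.161 V/A = 0.161·1540/264.087 = 0.939 s.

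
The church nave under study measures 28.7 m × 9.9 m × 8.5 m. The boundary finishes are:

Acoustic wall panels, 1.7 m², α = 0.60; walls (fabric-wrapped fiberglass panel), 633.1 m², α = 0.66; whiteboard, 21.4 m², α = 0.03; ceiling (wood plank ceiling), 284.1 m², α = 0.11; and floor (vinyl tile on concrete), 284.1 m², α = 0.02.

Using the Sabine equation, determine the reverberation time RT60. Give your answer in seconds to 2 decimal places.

A = Σ Sᵢαᵢ = 1.7×0.60 + 633.1×0.66 + 21.4×0.03 + 284.1×0.11 + 284.1×0.02 = 456.441 sabins.
Volume V = 28.7 × 9.9 × 8.5 = 2415.105 m³.
RT60 = 0.161 · V / A = 0.161 × 2415.105 / 456.441 = 0.85 s.

0.85 seconds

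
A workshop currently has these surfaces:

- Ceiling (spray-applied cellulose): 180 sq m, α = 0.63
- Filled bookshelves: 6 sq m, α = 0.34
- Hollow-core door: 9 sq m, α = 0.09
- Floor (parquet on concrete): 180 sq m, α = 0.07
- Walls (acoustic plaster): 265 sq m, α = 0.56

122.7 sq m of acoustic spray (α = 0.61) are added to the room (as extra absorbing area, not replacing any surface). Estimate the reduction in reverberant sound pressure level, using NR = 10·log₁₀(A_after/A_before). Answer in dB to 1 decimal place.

Total absorption A_before = 180×0.63 + 6×0.34 + 9×0.09 + 180×0.07 + 265×0.56
  = 113.400 + 2.040 + 0.810 + 12.600 + 148.400 = 277.250 sq m sabins.
Added absorption = 122.7 × 0.61 = 74.847 sabins.
A_after = 277.250 + 74.847 = 352.097 sabins.
NR = 10·log₁₀(352.097/277.250) = 1.0 dB.

1.0 dB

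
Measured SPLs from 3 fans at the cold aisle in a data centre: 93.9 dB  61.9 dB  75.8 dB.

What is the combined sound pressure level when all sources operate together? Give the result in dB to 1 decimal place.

94.0 dB

Converting to relative power and adding: 10^(93.9/10) + 10^(61.9/10) + 10^(75.8/10) = 2.494e+09.
Combined level = 10 log₁₀(2.494e+09) = 94.0 dB.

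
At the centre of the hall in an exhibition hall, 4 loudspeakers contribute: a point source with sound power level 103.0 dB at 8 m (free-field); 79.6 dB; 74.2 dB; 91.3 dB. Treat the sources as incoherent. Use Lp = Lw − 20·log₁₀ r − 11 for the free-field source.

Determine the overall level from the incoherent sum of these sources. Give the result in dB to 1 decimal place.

91.7 dB

Source at 8 m: Lp = 103.0 − 20·log₁₀(8) − 11 = 73.9 dB.
Sum in the linear (power) domain: Σ 10^(Lᵢ/10) = 10^(73.9/10) + 10^(79.6/10) + 10^(74.2/10) + 10^(91.3/10) = 1.491e+09.
Back to dB: 10·log₁₀ Σ = 91.7 dB.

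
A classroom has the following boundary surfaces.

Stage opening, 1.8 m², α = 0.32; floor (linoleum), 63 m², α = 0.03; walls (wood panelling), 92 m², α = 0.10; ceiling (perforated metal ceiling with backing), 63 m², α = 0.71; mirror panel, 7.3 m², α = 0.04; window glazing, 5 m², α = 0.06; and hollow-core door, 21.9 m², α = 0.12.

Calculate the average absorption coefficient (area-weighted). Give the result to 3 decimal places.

Total surface area S = 254.0 m².
Weighted sum Σ Sα = 59.616.
ᾱ = A/S = 0.235.

0.235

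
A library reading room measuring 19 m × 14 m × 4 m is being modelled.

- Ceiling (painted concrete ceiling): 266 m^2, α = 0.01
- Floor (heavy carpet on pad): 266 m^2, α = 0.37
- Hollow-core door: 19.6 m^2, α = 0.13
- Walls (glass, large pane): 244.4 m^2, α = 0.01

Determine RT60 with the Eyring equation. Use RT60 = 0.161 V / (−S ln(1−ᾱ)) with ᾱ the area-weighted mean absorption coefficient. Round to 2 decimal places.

1.50 s

Total surface area S = 266 + 266 + 19.6 + 244.4 = 796.0 m^2.
Absorption A = 266·0.01 + 266·0.37 + 19.6·0.13 + 244.4·0.01 = 106.072 sabins.
ᾱ = 106.072 / 796.0 = 0.1333.
Eyring denominator: −S ln(1−ᾱ) = 113.878.
V = 19 × 14 × 4 = 1064 m³.
RT60 = 0.161 × 1064 / 113.878 = 1.50 s.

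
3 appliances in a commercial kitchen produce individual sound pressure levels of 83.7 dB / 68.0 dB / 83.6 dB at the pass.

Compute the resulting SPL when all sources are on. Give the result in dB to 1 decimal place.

86.7 dB

Sum in the linear (power) domain: Σ 10^(Lᵢ/10) = 10^(83.7/10) + 10^(68.0/10) + 10^(83.6/10) = 4.698e+08.
L_total = 10·log₁₀(4.698e+08) = 86.7 dB.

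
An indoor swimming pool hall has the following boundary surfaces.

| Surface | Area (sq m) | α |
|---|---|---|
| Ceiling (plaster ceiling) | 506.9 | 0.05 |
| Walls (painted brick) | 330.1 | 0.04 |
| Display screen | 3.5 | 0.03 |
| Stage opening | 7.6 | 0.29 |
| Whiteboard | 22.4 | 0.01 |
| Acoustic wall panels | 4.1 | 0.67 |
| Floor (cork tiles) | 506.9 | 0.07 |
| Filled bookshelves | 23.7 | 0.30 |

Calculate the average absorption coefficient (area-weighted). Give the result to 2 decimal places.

S = Σ Sᵢ = 506.9 + 330.1 + 3.5 + 7.6 + 22.4 + 4.1 + 506.9 + 23.7 = 1405.2 sq m.
Σ(Sᵢαᵢ) = 506.9×0.05 + 330.1×0.04 + 3.5×0.03 + 7.6×0.29 + 22.4×0.01 + 4.1×0.67 + 506.9×0.07 + 23.7×0.30 = 86.422.
ᾱ = 86.422 / 1405.2 = 0.06.

0.06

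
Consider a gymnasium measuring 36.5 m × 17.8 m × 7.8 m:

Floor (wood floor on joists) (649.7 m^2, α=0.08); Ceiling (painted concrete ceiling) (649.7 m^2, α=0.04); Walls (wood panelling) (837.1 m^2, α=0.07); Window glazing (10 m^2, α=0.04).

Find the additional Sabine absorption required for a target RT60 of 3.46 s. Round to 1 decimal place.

Summing Sᵢαᵢ: 51.976 + 25.988 + 58.597 + 0.400 → A₁ = 136.961 sabins.
V = 5067.66 m³. Required absorption A₂ = 0.161 × 5067.66 / 3.46 = 235.807 sabins.
ΔA = A₂ − A₁ = 235.807 − 136.961 = 98.8 sabins.

98.8 sabins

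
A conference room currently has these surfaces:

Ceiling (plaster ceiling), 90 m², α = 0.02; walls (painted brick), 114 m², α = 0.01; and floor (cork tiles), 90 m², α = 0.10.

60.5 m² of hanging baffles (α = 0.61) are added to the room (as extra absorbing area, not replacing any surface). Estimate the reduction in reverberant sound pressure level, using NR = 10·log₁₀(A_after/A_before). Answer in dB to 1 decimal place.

6.1 dB

Summing Sᵢαᵢ: 1.800 + 1.140 + 9.000 → A_before = 11.940 sabins.
Treatment contributes 60.5·0.61 = 36.905 sabins.
New total A_after = 48.845 sabins.
Reduction = 10 log₁₀(A_after/A_before) = 10 log₁₀(4.0909) = 6.1 dB.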